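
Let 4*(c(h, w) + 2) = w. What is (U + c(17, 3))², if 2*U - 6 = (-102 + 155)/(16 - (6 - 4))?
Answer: 2601/196 ≈ 13.270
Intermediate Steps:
c(h, w) = -2 + w/4
U = 137/28 (U = 3 + ((-102 + 155)/(16 - (6 - 4)))/2 = 3 + (53/(16 - 1*2))/2 = 3 + (53/(16 - 2))/2 = 3 + (53/14)/2 = 3 + (53*(1/14))/2 = 3 + (½)*(53/14) = 3 + 53/28 = 137/28 ≈ 4.8929)
(U + c(17, 3))² = (137/28 + (-2 + (¼)*3))² = (137/28 + (-2 + ¾))² = (137/28 - 5/4)² = (51/14)² = 2601/196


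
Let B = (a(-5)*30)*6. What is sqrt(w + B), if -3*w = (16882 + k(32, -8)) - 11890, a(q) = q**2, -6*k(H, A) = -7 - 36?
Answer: 101*sqrt(10)/6 ≈ 53.232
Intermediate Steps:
k(H, A) = 43/6 (k(H, A) = -(-7 - 36)/6 = -1/6*(-43) = 43/6)
B = 4500 (B = ((-5)**2*30)*6 = (25*30)*6 = 750*6 = 4500)
w = -29995/18 (w = -((16882 + 43/6) - 11890)/3 = -(101335/6 - 11890)/3 = -1/3*29995/6 = -29995/18 ≈ -1666.4)
sqrt(w + B) = sqrt(-29995/18 + 4500) = sqrt(51005/18) = 101*sqrt(10)/6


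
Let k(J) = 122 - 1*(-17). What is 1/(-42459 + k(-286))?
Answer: -1/42320 ≈ -2.3629e-5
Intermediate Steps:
k(J) = 139 (k(J) = 122 + 17 = 139)
1/(-42459 + k(-286)) = 1/(-42459 + 139) = 1/(-42320) = -1/42320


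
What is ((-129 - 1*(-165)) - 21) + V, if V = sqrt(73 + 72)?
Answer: 15 + sqrt(145) ≈ 27.042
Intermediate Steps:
V = sqrt(145) ≈ 12.042
((-129 - 1*(-165)) - 21) + V = ((-129 - 1*(-165)) - 21) + sqrt(145) = ((-129 + 165) - 21) + sqrt(145) = (36 - 21) + sqrt(145) = 15 + sqrt(145)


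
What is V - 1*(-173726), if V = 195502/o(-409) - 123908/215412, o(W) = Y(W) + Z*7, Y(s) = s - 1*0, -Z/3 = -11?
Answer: 827387357186/4792917 ≈ 1.7263e+5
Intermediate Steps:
Z = 33 (Z = -3*(-11) = 33)
Y(s) = s (Y(s) = s + 0 = s)
o(W) = 231 + W (o(W) = W + 33*7 = W + 231 = 231 + W)
V = -5266941556/4792917 (V = 195502/(231 - 409) - 123908/215412 = 195502/(-178) - 123908*1/215412 = 195502*(-1/178) - 30977/53853 = -97751/89 - 30977/53853 = -5266941556/4792917 ≈ -1098.9)
V - 1*(-173726) = -5266941556/4792917 - 1*(-173726) = -5266941556/4792917 + 173726 = 827387357186/4792917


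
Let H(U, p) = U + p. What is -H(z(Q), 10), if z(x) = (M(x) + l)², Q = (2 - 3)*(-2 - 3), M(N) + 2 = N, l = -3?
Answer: -10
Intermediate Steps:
M(N) = -2 + N
Q = 5 (Q = -1*(-5) = 5)
z(x) = (-5 + x)² (z(x) = ((-2 + x) - 3)² = (-5 + x)²)
-H(z(Q), 10) = -((-5 + 5)² + 10) = -(0² + 10) = -(0 + 10) = -1*10 = -10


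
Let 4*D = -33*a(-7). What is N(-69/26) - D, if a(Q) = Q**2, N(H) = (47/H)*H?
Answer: 1805/4 ≈ 451.25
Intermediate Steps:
N(H) = 47
D = -1617/4 (D = (-33*(-7)**2)/4 = (-33*49)/4 = (1/4)*(-1617) = -1617/4 ≈ -404.25)
N(-69/26) - D = 47 - 1*(-1617/4) = 47 + 1617/4 = 1805/4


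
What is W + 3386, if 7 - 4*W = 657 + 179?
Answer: 12715/4 ≈ 3178.8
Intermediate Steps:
W = -829/4 (W = 7/4 - (657 + 179)/4 = 7/4 - ¼*836 = 7/4 - 209 = -829/4 ≈ -207.25)
W + 3386 = -829/4 + 3386 = 12715/4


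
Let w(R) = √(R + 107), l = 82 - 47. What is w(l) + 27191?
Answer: 27191 + √142 ≈ 27203.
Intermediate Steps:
l = 35
w(R) = √(107 + R)
w(l) + 27191 = √(107 + 35) + 27191 = √142 + 27191 = 27191 + √142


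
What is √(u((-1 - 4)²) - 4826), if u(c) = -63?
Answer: I*√4889 ≈ 69.921*I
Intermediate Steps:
√(u((-1 - 4)²) - 4826) = √(-63 - 4826) = √(-4889) = I*√4889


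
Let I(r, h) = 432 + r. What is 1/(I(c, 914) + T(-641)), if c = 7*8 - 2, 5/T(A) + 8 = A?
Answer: 649/315409 ≈ 0.0020576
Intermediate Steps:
T(A) = 5/(-8 + A)
c = 54 (c = 56 - 2 = 54)
1/(I(c, 914) + T(-641)) = 1/((432 + 54) + 5/(-8 - 641)) = 1/(486 + 5/(-649)) = 1/(486 + 5*(-1/649)) = 1/(486 - 5/649) = 1/(315409/649) = 649/315409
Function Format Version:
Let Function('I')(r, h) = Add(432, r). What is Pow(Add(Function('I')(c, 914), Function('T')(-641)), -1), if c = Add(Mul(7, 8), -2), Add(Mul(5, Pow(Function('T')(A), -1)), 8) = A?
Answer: Rational(649, 315409) ≈ 0.0020576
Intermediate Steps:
Function('T')(A) = Mul(5, Pow(Add(-8, A), -1))
c = 54 (c = Add(56, -2) = 54)
Pow(Add(Function('I')(c, 914), Function('T')(-641)), -1) = Pow(Add(Add(432, 54), Mul(5, Pow(Add(-8, -641), -1))), -1) = Pow(Add(486, Mul(5, Pow(-649, -1))), -1) = Pow(Add(486, Mul(5, Rational(-1, 649))), -1) = Pow(Add(486, Rational(-5, 649)), -1) = Pow(Rational(315409, 649), -1) = Rational(649, 315409)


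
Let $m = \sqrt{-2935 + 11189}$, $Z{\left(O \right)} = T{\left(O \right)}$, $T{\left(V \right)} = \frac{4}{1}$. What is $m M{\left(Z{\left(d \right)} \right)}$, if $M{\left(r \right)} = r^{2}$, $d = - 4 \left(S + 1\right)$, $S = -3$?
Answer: $16 \sqrt{8254} \approx 1453.6$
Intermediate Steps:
$T{\left(V \right)} = 4$ ($T{\left(V \right)} = 4 \cdot 1 = 4$)
$d = 8$ ($d = - 4 \left(-3 + 1\right) = \left(-4\right) \left(-2\right) = 8$)
$Z{\left(O \right)} = 4$
$m = \sqrt{8254} \approx 90.852$
$m M{\left(Z{\left(d \right)} \right)} = \sqrt{8254} \cdot 4^{2} = \sqrt{8254} \cdot 16 = 16 \sqrt{8254}$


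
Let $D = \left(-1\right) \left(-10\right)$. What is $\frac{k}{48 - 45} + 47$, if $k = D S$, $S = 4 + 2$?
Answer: $67$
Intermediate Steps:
$D = 10$
$S = 6$
$k = 60$ ($k = 10 \cdot 6 = 60$)
$\frac{k}{48 - 45} + 47 = \frac{1}{48 - 45} \cdot 60 + 47 = \frac{1}{3} \cdot 60 + 47 = 20 + 47 = 67$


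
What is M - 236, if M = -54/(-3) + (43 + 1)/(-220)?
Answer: -1091/5 ≈ -218.20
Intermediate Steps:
M = 89/5 (M = -54*(-1/3) + 44*(-1/220) = 18 - 1/5 = 89/5 ≈ 17.800)
M - 236 = 89/5 - 236 = -1091/5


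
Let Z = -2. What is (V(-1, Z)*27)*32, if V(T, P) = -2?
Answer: -1728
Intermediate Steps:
(V(-1, Z)*27)*32 = -2*27*32 = -54*32 = -1728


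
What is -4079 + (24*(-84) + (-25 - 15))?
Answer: -6135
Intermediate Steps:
-4079 + (24*(-84) + (-25 - 15)) = -4079 + (-2016 - 40) = -4079 - 2056 = -6135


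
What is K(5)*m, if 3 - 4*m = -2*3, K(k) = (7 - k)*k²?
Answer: 225/2 ≈ 112.50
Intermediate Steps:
K(k) = k²*(7 - k)
m = 9/4 (m = ¾ - (-1)*3/2 = ¾ - ¼*(-6) = ¾ + 3/2 = 9/4 ≈ 2.2500)
K(5)*m = (5²*(7 - 1*5))*(9/4) = (25*(7 - 5))*(9/4) = (25*2)*(9/4) = 50*(9/4) = 225/2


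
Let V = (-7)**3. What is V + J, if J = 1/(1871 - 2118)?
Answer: -84722/247 ≈ -343.00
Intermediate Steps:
J = -1/247 (J = 1/(-247) = -1/247 ≈ -0.0040486)
V = -343
V + J = -343 - 1/247 = -84722/247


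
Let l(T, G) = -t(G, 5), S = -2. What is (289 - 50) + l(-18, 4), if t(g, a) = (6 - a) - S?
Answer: 236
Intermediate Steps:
t(g, a) = 8 - a (t(g, a) = (6 - a) - 1*(-2) = (6 - a) + 2 = 8 - a)
l(T, G) = -3 (l(T, G) = -(8 - 1*5) = -(8 - 5) = -1*3 = -3)
(289 - 50) + l(-18, 4) = (289 - 50) - 3 = 239 - 3 = 236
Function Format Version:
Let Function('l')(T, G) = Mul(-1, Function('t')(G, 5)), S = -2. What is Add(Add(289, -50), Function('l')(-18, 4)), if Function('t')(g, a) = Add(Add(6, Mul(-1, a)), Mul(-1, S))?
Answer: 236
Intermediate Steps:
Function('t')(g, a) = Add(8, Mul(-1, a)) (Function('t')(g, a) = Add(Add(6, Mul(-1, a)), Mul(-1, -2)) = Add(Add(6, Mul(-1, a)), 2) = Add(8, Mul(-1, a)))
Function('l')(T, G) = -3 (Function('l')(T, G) = Mul(-1, Add(8, Mul(-1, 5))) = Mul(-1, Add(8, -5)) = Mul(-1, 3) = -3)
Add(Add(289, -50), Function('l')(-18, 4)) = Add(Add(289, -50), -3) = Add(239, -3) = 236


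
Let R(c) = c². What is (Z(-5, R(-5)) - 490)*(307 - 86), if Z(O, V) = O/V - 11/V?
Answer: -2710786/25 ≈ -1.0843e+5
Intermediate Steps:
Z(O, V) = -11/V + O/V
(Z(-5, R(-5)) - 490)*(307 - 86) = ((-11 - 5)/((-5)²) - 490)*(307 - 86) = (-16/25 - 490)*221 = -12266/25*221 = -2710786/25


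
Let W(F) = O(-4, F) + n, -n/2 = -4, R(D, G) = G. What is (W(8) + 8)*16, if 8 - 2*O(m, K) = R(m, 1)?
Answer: 312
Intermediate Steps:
O(m, K) = 7/2 (O(m, K) = 4 - ½*1 = 4 - ½ = 7/2)
n = 8 (n = -2*(-4) = 8)
W(F) = 23/2 (W(F) = 7/2 + 8 = 23/2)
(W(8) + 8)*16 = (23/2 + 8)*16 = (39/2)*16 = 312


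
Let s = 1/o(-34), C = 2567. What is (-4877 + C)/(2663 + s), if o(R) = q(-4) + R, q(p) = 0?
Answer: -7140/8231 ≈ -0.86745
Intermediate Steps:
o(R) = R (o(R) = 0 + R = R)
s = -1/34 (s = 1/(-34) = -1/34 ≈ -0.029412)
(-4877 + C)/(2663 + s) = (-4877 + 2567)/(2663 - 1/34) = -2310/90541/34 = -2310*34/90541 = -7140/8231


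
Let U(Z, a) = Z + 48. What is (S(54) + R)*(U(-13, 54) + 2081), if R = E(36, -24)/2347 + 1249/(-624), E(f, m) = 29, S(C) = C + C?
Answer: 82130274293/366132 ≈ 2.2432e+5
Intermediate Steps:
S(C) = 2*C
U(Z, a) = 48 + Z
R = -2913307/1464528 (R = 29/2347 + 1249/(-624) = 29*(1/2347) + 1249*(-1/624) = 29/2347 - 1249/624 = -2913307/1464528 ≈ -1.9892)
(S(54) + R)*(U(-13, 54) + 2081) = (2*54 - 2913307/1464528)*((48 - 13) + 2081) = (108 - 2913307/1464528)*(35 + 2081) = (155255717/1464528)*2116 = 82130274293/366132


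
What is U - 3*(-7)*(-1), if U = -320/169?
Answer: -3869/169 ≈ -22.893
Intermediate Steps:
U = -320/169 (U = -320*1/169 = -320/169 ≈ -1.8935)
U - 3*(-7)*(-1) = -320/169 - 3*(-7)*(-1) = -320/169 + 21*(-1) = -320/169 - 21 = -3869/169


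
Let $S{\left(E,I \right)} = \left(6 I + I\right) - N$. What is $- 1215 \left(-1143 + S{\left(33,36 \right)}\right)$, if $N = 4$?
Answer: $1087425$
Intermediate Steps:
$S{\left(E,I \right)} = -4 + 7 I$ ($S{\left(E,I \right)} = \left(6 I + I\right) - 4 = 7 I - 4 = -4 + 7 I$)
$- 1215 \left(-1143 + S{\left(33,36 \right)}\right) = - 1215 \left(-1143 + \left(-4 + 7 \cdot 36\right)\right) = - 1215 \left(-1143 + \left(-4 + 252\right)\right) = - 1215 \left(-1143 + 248\right) = \left(-1215\right) \left(-895\right) = 1087425$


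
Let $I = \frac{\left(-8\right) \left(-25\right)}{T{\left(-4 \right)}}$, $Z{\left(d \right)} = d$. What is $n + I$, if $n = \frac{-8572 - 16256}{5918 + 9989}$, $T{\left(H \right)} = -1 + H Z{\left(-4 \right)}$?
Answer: $\frac{561796}{47721} \approx 11.773$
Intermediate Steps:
$T{\left(H \right)} = -1 - 4 H$ ($T{\left(H \right)} = -1 + H \left(-4\right) = -1 - 4 H$)
$I = \frac{40}{3}$ ($I = \frac{\left(-8\right) \left(-25\right)}{-1 - -16} = \frac{200}{-1 + 16} = \frac{200}{15} = 200 \cdot \frac{1}{15} = \frac{40}{3} \approx 13.333$)
$n = - \frac{24828}{15907} \approx -1.5608$
$n + I = - \frac{24828}{15907} + \frac{40}{3} = \frac{561796}{47721}$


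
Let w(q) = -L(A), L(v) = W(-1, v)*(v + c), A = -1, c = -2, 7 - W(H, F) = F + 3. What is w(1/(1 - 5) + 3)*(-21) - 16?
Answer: -331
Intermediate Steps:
W(H, F) = 4 - F (W(H, F) = 7 - (F + 3) = 7 - (3 + F) = 7 + (-3 - F) = 4 - F)
L(v) = (-2 + v)*(4 - v) (L(v) = (4 - v)*(v - 2) = (4 - v)*(-2 + v) = (-2 + v)*(4 - v))
w(q) = 15 (w(q) = -(-1)*(-4 - 1)*(-2 - 1) = -(-1)*(-5)*(-3) = -1*(-15) = 15)
w(1/(1 - 5) + 3)*(-21) - 16 = 15*(-21) - 16 = -315 - 16 = -331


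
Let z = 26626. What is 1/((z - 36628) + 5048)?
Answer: -1/4954 ≈ -0.00020186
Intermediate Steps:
1/((z - 36628) + 5048) = 1/((26626 - 36628) + 5048) = 1/(-10002 + 5048) = 1/(-4954) = -1/4954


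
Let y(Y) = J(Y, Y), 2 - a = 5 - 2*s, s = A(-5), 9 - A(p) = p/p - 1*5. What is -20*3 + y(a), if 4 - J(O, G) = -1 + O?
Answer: -78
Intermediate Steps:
A(p) = 13 (A(p) = 9 - (p/p - 1*5) = 9 - (1 - 5) = 9 - 1*(-4) = 9 + 4 = 13)
s = 13
a = 23 (a = 2 - (5 - 2*13) = 2 - (5 - 26) = 2 - 1*(-21) = 2 + 21 = 23)
J(O, G) = 5 - O (J(O, G) = 4 - (-1 + O) = 4 + (1 - O) = 5 - O)
y(Y) = 5 - Y
-20*3 + y(a) = -20*3 + (5 - 1*23) = -60 + (5 - 23) = -60 - 18 = -78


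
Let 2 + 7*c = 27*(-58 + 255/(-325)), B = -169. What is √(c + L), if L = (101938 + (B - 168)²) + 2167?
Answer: √45016959715/455 ≈ 466.31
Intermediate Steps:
c = -103297/455 (c = -2/7 + (27*(-58 + 255/(-325)))/7 = -2/7 + (27*(-58 + 255*(-1/325)))/7 = -2/7 + (27*(-58 - 51/65))/7 = -2/7 + (27*(-3821/65))/7 = -2/7 + (⅐)*(-103167/65) = -2/7 - 103167/455 = -103297/455 ≈ -227.03)
L = 217674 (L = (101938 + (-169 - 168)²) + 2167 = (101938 + (-337)²) + 2167 = (101938 + 113569) + 2167 = 215507 + 2167 = 217674)
√(c + L) = √(-103297/455 + 217674) = √(98938373/455) = √45016959715/455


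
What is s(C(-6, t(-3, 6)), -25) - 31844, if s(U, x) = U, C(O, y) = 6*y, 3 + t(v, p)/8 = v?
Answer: -32132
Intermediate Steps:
t(v, p) = -24 + 8*v
s(C(-6, t(-3, 6)), -25) - 31844 = 6*(-24 + 8*(-3)) - 31844 = 6*(-24 - 24) - 31844 = 6*(-48) - 31844 = -288 - 31844 = -32132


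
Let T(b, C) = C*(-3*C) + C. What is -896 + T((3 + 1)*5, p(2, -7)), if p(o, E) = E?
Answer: -1050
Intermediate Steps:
T(b, C) = C - 3*C**2 (T(b, C) = -3*C**2 + C = C - 3*C**2)
-896 + T((3 + 1)*5, p(2, -7)) = -896 - 7*(1 - 3*(-7)) = -896 - 7*(1 + 21) = -896 - 7*22 = -896 - 154 = -1050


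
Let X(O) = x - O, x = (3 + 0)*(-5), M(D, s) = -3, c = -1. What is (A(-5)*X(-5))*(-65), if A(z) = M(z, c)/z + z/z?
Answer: 1040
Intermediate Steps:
x = -15 (x = 3*(-5) = -15)
X(O) = -15 - O
A(z) = 1 - 3/z (A(z) = -3/z + z/z = -3/z + 1 = 1 - 3/z)
(A(-5)*X(-5))*(-65) = (((-3 - 5)/(-5))*(-15 - 1*(-5)))*(-65) = ((-⅕*(-8))*(-15 + 5))*(-65) = ((8/5)*(-10))*(-65) = -16*(-65) = 1040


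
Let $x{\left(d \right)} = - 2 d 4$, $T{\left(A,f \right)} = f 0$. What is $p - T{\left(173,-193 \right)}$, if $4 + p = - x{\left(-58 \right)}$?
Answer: $-468$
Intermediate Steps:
$T{\left(A,f \right)} = 0$
$x{\left(d \right)} = - 8 d$
$p = -468$ ($p = -4 - \left(-8\right) \left(-58\right) = -4 - 464 = -468$)
$p - T{\left(173,-193 \right)} = -468 - 0 = -468 + 0 = -468$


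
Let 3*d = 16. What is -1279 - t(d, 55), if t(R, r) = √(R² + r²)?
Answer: -1279 - √27481/3 ≈ -1334.3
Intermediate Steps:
d = 16/3 (d = (⅓)*16 = 16/3 ≈ 5.3333)
-1279 - t(d, 55) = -1279 - √((16/3)² + 55²) = -1279 - √(256/9 + 3025) = -1279 - √(27481/9) = -1279 - √27481/3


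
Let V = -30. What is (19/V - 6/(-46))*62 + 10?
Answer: -7307/345 ≈ -21.180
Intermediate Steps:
(19/V - 6/(-46))*62 + 10 = (19/(-30) - 6/(-46))*62 + 10 = (19*(-1/30) - 6*(-1/46))*62 + 10 = (-19/30 + 3/23)*62 + 10 = -347/690*62 + 10 = -10757/345 + 10 = -7307/345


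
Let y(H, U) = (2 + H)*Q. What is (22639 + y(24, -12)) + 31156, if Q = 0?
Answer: 53795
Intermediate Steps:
y(H, U) = 0 (y(H, U) = (2 + H)*0 = 0)
(22639 + y(24, -12)) + 31156 = (22639 + 0) + 31156 = 22639 + 31156 = 53795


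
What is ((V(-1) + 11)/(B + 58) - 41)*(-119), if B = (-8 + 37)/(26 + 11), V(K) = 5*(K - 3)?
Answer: 3550484/725 ≈ 4897.2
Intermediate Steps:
V(K) = -15 + 5*K (V(K) = 5*(-3 + K) = -15 + 5*K)
B = 29/37 ≈ 0.78378
((V(-1) + 11)/(B + 58) - 41)*(-119) = (((-15 + 5*(-1)) + 11)/(29/37 + 58) - 41)*(-119) = (((-15 - 5) + 11)/(2175/37) - 41)*(-119) = ((-20 + 11)*(37/2175) - 41)*(-119) = (-9*37/2175 - 41)*(-119) = (-111/725 - 41)*(-119) = -29836/725*(-119) = 3550484/725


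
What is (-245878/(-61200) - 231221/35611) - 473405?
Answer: -515870516304871/1089696600 ≈ -4.7341e+5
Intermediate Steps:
(-245878/(-61200) - 231221/35611) - 473405 = (-245878*(-1/61200) - 231221*1/35611) - 473405 = (122939/30600 - 231221/35611) - 473405 = -2697381871/1089696600 - 473405 = -515870516304871/1089696600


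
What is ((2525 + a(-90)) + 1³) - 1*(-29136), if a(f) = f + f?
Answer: 31482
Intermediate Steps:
a(f) = 2*f
((2525 + a(-90)) + 1³) - 1*(-29136) = ((2525 + 2*(-90)) + 1³) - 1*(-29136) = ((2525 - 180) + 1) + 29136 = (2345 + 1) + 29136 = 2346 + 29136 = 31482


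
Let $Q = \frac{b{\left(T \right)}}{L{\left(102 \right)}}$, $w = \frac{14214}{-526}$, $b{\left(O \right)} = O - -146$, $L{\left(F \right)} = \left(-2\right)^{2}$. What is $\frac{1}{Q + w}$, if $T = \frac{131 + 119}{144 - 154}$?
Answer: $\frac{1052}{3395} \approx 0.30987$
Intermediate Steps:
$L{\left(F \right)} = 4$
$T = -25$ ($T = \frac{250}{-10} = 250 \left(- \frac{1}{10}\right) = -25$)
$b{\left(O \right)} = 146 + O$ ($b{\left(O \right)} = O + 146 = 146 + O$)
$w = - \frac{7107}{263}$ ($w = 14214 \left(- \frac{1}{526}\right) = - \frac{7107}{263} \approx -27.023$)
$Q = \frac{121}{4}$ ($Q = \frac{146 - 25}{4} = 121 \cdot \frac{1}{4} = \frac{121}{4} \approx 30.25$)
$\frac{1}{Q + w} = \frac{1}{\frac{121}{4} - \frac{7107}{263}} = \frac{1}{\frac{3395}{1052}} = \frac{1052}{3395}$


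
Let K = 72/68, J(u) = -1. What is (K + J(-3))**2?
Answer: 1/289 ≈ 0.0034602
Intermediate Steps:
K = 18/17 (K = 72*(1/68) = 18/17 ≈ 1.0588)
(K + J(-3))**2 = (18/17 - 1)**2 = (1/17)**2 = 1/289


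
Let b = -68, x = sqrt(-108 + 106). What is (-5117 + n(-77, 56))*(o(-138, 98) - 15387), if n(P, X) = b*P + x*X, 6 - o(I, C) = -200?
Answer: -1806539 - 850136*I*sqrt(2) ≈ -1.8065e+6 - 1.2023e+6*I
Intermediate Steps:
o(I, C) = 206 (o(I, C) = 6 - 1*(-200) = 6 + 200 = 206)
x = I*sqrt(2) (x = sqrt(-2) = I*sqrt(2) ≈ 1.4142*I)
n(P, X) = -68*P + I*X*sqrt(2) (n(P, X) = -68*P + (I*sqrt(2))*X = -68*P + I*X*sqrt(2))
(-5117 + n(-77, 56))*(o(-138, 98) - 15387) = (-5117 + (-68*(-77) + I*56*sqrt(2)))*(206 - 15387) = (-5117 + (5236 + 56*I*sqrt(2)))*(-15181) = (119 + 56*I*sqrt(2))*(-15181) = -1806539 - 850136*I*sqrt(2)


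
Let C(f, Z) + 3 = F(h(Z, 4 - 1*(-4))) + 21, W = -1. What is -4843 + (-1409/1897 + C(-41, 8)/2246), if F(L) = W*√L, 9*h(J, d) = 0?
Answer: -10318758267/2130331 ≈ -4843.7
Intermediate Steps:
h(J, d) = 0 (h(J, d) = (⅑)*0 = 0)
F(L) = -√L
C(f, Z) = 18 (C(f, Z) = -3 + (-√0 + 21) = -3 + (-1*0 + 21) = -3 + (0 + 21) = -3 + 21 = 18)
-4843 + (-1409/1897 + C(-41, 8)/2246) = -4843 + (-1409/1897 + 18/2246) = -4843 + (-1409*1/1897 + 18*(1/2246)) = -4843 + (-1409/1897 + 9/1123) = -4843 - 1565234/2130331 = -10318758267/2130331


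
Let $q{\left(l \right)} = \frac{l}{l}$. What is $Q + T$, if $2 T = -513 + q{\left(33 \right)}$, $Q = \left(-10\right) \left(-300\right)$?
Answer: $2744$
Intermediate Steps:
$q{\left(l \right)} = 1$
$Q = 3000$
$T = -256$ ($T = \frac{-513 + 1}{2} = \frac{1}{2} \left(-512\right) = -256$)
$Q + T = 3000 - 256 = 2744$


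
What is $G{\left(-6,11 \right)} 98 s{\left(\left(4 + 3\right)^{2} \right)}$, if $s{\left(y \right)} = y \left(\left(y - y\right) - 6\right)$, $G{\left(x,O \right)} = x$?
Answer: $172872$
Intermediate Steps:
$s{\left(y \right)} = - 6 y$ ($s{\left(y \right)} = y \left(0 - 6\right) = y \left(-6\right) = - 6 y$)
$G{\left(-6,11 \right)} 98 s{\left(\left(4 + 3\right)^{2} \right)} = \left(-6\right) 98 \left(- 6 \left(4 + 3\right)^{2}\right) = - 588 \left(- 6 \cdot 7^{2}\right) = - 588 \left(\left(-6\right) 49\right) = \left(-588\right) \left(-294\right) = 172872$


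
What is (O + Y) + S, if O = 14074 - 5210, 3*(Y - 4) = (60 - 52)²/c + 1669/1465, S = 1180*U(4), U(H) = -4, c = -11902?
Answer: 36166450933/8718215 ≈ 4148.4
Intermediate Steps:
S = -4720 (S = 1180*(-4) = -4720)
Y = 38167973/8718215 (Y = 4 + ((60 - 52)²/(-11902) + 1669/1465)/3 = 4 + (8²*(-1/11902) + 1669*(1/1465))/3 = 4 + (64*(-1/11902) + 1669/1465)/3 = 4 + (-32/5951 + 1669/1465)/3 = 4 + (⅓)*(9885339/8718215) = 4 + 3295113/8718215 = 38167973/8718215 ≈ 4.3780)
O = 8864
(O + Y) + S = (8864 + 38167973/8718215) - 4720 = 77316425733/8718215 - 4720 = 36166450933/8718215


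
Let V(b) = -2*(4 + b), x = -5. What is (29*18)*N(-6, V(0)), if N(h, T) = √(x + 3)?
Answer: 522*I*√2 ≈ 738.22*I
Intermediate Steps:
V(b) = -8 - 2*b
N(h, T) = I*√2 (N(h, T) = √(-5 + 3) = √(-2) = I*√2)
(29*18)*N(-6, V(0)) = (29*18)*(I*√2) = 522*(I*√2) = 522*I*√2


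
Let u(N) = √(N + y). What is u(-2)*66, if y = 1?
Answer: 66*I ≈ 66.0*I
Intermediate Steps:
u(N) = √(1 + N) (u(N) = √(N + 1) = √(1 + N))
u(-2)*66 = √(1 - 2)*66 = √(-1)*66 = I*66 = 66*I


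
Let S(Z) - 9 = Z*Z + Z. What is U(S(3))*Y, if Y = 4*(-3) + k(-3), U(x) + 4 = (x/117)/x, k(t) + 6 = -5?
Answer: 10741/117 ≈ 91.803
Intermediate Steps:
k(t) = -11 (k(t) = -6 - 5 = -11)
S(Z) = 9 + Z + Z² (S(Z) = 9 + (Z*Z + Z) = 9 + (Z² + Z) = 9 + (Z + Z²) = 9 + Z + Z²)
U(x) = -467/117 (U(x) = -4 + (x/117)/x = -4 + 1/117 = -467/117)
Y = -23 (Y = 4*(-3) - 11 = -12 - 11 = -23)
U(S(3))*Y = -467/117*(-23) = 10741/117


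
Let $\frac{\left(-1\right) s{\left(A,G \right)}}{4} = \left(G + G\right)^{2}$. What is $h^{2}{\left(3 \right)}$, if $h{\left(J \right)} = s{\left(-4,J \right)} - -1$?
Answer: $20449$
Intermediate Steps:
$s{\left(A,G \right)} = - 16 G^{2}$ ($s{\left(A,G \right)} = - 4 \left(G + G\right)^{2} = - 4 \left(2 G\right)^{2} = - 4 \cdot 4 G^{2} = - 16 G^{2}$)
$h{\left(J \right)} = 1 - 16 J^{2}$ ($h{\left(J \right)} = - 16 J^{2} - -1 = - 16 J^{2} + 1 = 1 - 16 J^{2}$)
$h^{2}{\left(3 \right)} = \left(1 - 16 \cdot 3^{2}\right)^{2} = \left(1 - 144\right)^{2} = \left(-143\right)^{2} = 20449$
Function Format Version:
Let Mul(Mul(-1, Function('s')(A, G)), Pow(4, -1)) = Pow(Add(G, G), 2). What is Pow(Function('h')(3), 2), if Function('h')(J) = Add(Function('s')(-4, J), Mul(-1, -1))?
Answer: 20449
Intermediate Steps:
Function('s')(A, G) = Mul(-16, Pow(G, 2)) (Function('s')(A, G) = Mul(-4, Pow(Add(G, G), 2)) = Mul(-4, Pow(Mul(2, G), 2)) = Mul(-4, Mul(4, Pow(G, 2))) = Mul(-16, Pow(G, 2)))
Function('h')(J) = Add(1, Mul(-16, Pow(J, 2))) (Function('h')(J) = Add(Mul(-16, Pow(J, 2)), Mul(-1, -1)) = Add(Mul(-16, Pow(J, 2)), 1) = Add(1, Mul(-16, Pow(J, 2))))
Pow(Function('h')(3), 2) = Pow(Add(1, Mul(-16, Pow(3, 2))), 2) = Pow(Add(1, Mul(-16, 9)), 2) = Pow(Add(1, -144), 2) = Pow(-143, 2) = 20449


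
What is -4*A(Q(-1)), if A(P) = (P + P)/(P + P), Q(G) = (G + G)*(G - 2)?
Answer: -4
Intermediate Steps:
Q(G) = 2*G*(-2 + G) (Q(G) = (2*G)*(-2 + G) = 2*G*(-2 + G))
A(P) = 1 (A(P) = (2*P)/((2*P)) = (2*P)*(1/(2*P)) = 1)
-4*A(Q(-1)) = -4*1 = -4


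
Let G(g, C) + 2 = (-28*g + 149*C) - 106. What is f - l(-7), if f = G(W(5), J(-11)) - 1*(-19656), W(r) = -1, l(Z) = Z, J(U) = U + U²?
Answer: 35973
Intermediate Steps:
G(g, C) = -108 - 28*g + 149*C (G(g, C) = -2 + ((-28*g + 149*C) - 106) = -2 + (-106 - 28*g + 149*C) = -108 - 28*g + 149*C)
f = 35966 (f = (-108 - 28*(-1) + 149*(-11*(1 - 11))) - 1*(-19656) = (-108 + 28 + 149*(-11*(-10))) + 19656 = (-108 + 28 + 149*110) + 19656 = (-108 + 28 + 16390) + 19656 = 16310 + 19656 = 35966)
f - l(-7) = 35966 - 1*(-7) = 35966 + 7 = 35973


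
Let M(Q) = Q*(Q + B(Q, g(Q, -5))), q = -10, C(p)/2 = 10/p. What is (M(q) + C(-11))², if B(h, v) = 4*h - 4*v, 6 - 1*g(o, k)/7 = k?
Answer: 1549209600/121 ≈ 1.2803e+7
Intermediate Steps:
g(o, k) = 42 - 7*k
C(p) = 20/p (C(p) = 2*(10/p) = 20/p)
B(h, v) = -4*v + 4*h
M(Q) = Q*(-308 + 5*Q) (M(Q) = Q*(Q + (-4*(42 - 7*(-5)) + 4*Q)) = Q*(Q + (-4*(42 + 35) + 4*Q)) = Q*(Q + (-4*77 + 4*Q)) = Q*(Q + (-308 + 4*Q)) = Q*(-308 + 5*Q))
(M(q) + C(-11))² = (-10*(-308 + 5*(-10)) + 20/(-11))² = (-10*(-308 - 50) + 20*(-1/11))² = (-10*(-358) - 20/11)² = (3580 - 20/11)² = (39360/11)² = 1549209600/121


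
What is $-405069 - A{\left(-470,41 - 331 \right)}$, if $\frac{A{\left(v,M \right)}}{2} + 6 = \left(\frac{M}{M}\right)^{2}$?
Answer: $-405059$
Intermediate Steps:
$A{\left(v,M \right)} = -10$ ($A{\left(v,M \right)} = -12 + 2 \left(\frac{M}{M}\right)^{2} = -12 + 2 \cdot 1^{2} = -12 + 2 \cdot 1 = -12 + 2 = -10$)
$-405069 - A{\left(-470,41 - 331 \right)} = -405069 - -10 = -405069 + 10 = -405059$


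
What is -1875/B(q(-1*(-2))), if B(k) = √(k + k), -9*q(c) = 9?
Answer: 1875*I*√2/2 ≈ 1325.8*I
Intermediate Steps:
q(c) = -1 (q(c) = -⅑*9 = -1)
B(k) = √2*√k (B(k) = √(2*k) = √2*√k)
-1875/B(q(-1*(-2))) = -1875*(-I*√2/2) = -(-1875)*I*√2/2 = 1875*I*√2/2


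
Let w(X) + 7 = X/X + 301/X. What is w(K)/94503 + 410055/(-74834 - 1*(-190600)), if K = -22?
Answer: 213120320488/60171288639 ≈ 3.5419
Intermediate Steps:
w(X) = -6 + 301/X (w(X) = -7 + (X/X + 301/X) = -7 + (1 + 301/X) = -6 + 301/X)
w(K)/94503 + 410055/(-74834 - 1*(-190600)) = (-6 + 301/(-22))/94503 + 410055/(-74834 - 1*(-190600)) = (-6 + 301*(-1/22))*(1/94503) + 410055/(-74834 + 190600) = (-6 - 301/22)*(1/94503) + 410055/115766 = -433/22*1/94503 + 410055*(1/115766) = -433/2079066 + 410055/115766 = 213120320488/60171288639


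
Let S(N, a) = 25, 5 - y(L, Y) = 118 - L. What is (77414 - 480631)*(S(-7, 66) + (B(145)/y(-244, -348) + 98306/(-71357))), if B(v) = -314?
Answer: -19359753383429/1959573 ≈ -9.8796e+6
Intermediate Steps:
y(L, Y) = -113 + L (y(L, Y) = 5 - (118 - L) = 5 + (-118 + L) = -113 + L)
(77414 - 480631)*(S(-7, 66) + (B(145)/y(-244, -348) + 98306/(-71357))) = (77414 - 480631)*(25 + (-314/(-113 - 244) + 98306/(-71357))) = -403217*(25 + (-314/(-357) + 98306*(-1/71357))) = -403217*(25 + (-314*(-1/357) - 7562/5489)) = -403217*(25 + (314/357 - 7562/5489)) = -403217*(25 - 976088/1959573) = -403217*48013237/1959573 = -19359753383429/1959573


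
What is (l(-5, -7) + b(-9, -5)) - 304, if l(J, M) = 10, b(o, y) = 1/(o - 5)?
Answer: -4117/14 ≈ -294.07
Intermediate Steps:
b(o, y) = 1/(-5 + o)
(l(-5, -7) + b(-9, -5)) - 304 = (10 + 1/(-5 - 9)) - 304 = (10 + 1/(-14)) - 304 = (10 - 1/14) - 304 = 139/14 - 304 = -4117/14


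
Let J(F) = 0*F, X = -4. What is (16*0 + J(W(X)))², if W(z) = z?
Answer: 0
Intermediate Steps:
J(F) = 0
(16*0 + J(W(X)))² = (16*0 + 0)² = (0 + 0)² = 0² = 0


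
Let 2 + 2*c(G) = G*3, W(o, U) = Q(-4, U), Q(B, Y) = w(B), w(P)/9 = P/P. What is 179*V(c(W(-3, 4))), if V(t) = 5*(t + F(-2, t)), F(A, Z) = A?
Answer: 18795/2 ≈ 9397.5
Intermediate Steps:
w(P) = 9 (w(P) = 9*(P/P) = 9*1 = 9)
Q(B, Y) = 9
W(o, U) = 9
c(G) = -1 + 3*G/2 (c(G) = -1 + (G*3)/2 = -1 + (3*G)/2 = -1 + 3*G/2)
V(t) = -10 + 5*t (V(t) = 5*(t - 2) = 5*(-2 + t) = -10 + 5*t)
179*V(c(W(-3, 4))) = 179*(-10 + 5*(-1 + (3/2)*9)) = 179*(-10 + 5*(-1 + 27/2)) = 179*(-10 + 5*(25/2)) = 179*(-10 + 125/2) = 179*(105/2) = 18795/2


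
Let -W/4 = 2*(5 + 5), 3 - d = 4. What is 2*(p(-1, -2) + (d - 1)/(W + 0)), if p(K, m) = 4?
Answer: 161/20 ≈ 8.0500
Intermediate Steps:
d = -1 (d = 3 - 1*4 = 3 - 4 = -1)
W = -80 (W = -8*(5 + 5) = -8*10 = -4*20 = -80)
2*(p(-1, -2) + (d - 1)/(W + 0)) = 2*(4 + (-1 - 1)/(-80 + 0)) = 2*(4 - 2/(-80)) = 2*(4 - 2*(-1/80)) = 2*(4 + 1/40) = 2*(161/40) = 161/20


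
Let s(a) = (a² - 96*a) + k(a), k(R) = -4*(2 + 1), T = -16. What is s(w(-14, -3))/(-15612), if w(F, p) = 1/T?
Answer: 1535/3996672 ≈ 0.00038407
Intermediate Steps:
k(R) = -12 (k(R) = -4*3 = -12)
w(F, p) = -1/16 (w(F, p) = 1/(-16) = -1/16)
s(a) = -12 + a² - 96*a (s(a) = (a² - 96*a) - 12 = -12 + a² - 96*a)
s(w(-14, -3))/(-15612) = (-12 + (-1/16)² - 96*(-1/16))/(-15612) = (-12 + 1/256 + 6)*(-1/15612) = -1535/256*(-1/15612) = 1535/3996672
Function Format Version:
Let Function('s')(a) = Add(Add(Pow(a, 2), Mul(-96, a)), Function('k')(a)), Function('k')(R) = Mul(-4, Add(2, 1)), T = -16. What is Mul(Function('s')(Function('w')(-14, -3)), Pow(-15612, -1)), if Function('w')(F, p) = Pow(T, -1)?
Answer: Rational(1535, 3996672) ≈ 0.00038407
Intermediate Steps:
Function('k')(R) = -12 (Function('k')(R) = Mul(-4, 3) = -12)
Function('w')(F, p) = Rational(-1, 16) (Function('w')(F, p) = Pow(-16, -1) = Rational(-1, 16))
Function('s')(a) = Add(-12, Pow(a, 2), Mul(-96, a)) (Function('s')(a) = Add(Add(Pow(a, 2), Mul(-96, a)), -12) = Add(-12, Pow(a, 2), Mul(-96, a)))
Mul(Function('s')(Function('w')(-14, -3)), Pow(-15612, -1)) = Mul(Add(-12, Pow(Rational(-1, 16), 2), Mul(-96, Rational(-1, 16))), Pow(-15612, -1)) = Mul(Add(-12, Rational(1, 256), 6), Rational(-1, 15612)) = Mul(Rational(-1535, 256), Rational(-1, 15612)) = Rational(1535, 3996672)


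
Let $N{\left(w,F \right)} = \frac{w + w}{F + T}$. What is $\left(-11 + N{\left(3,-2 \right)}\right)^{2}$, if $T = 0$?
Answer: $196$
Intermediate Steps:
$N{\left(w,F \right)} = \frac{2 w}{F}$ ($N{\left(w,F \right)} = \frac{w + w}{F + 0} = \frac{2 w}{F}$)
$\left(-11 + N{\left(3,-2 \right)}\right)^{2} = \left(-11 + 2 \cdot 3 \frac{1}{-2}\right)^{2} = \left(-11 + 2 \cdot 3 \left(- \frac{1}{2}\right)\right)^{2} = \left(-11 - 3\right)^{2} = \left(-14\right)^{2} = 196$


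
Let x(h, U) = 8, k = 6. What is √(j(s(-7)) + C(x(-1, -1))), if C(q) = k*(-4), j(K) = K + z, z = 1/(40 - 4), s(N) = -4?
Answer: I*√1007/6 ≈ 5.2889*I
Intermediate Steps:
z = 1/36 ≈ 0.027778
j(K) = 1/36 + K (j(K) = K + 1/36 = 1/36 + K)
C(q) = -24 (C(q) = 6*(-4) = -24)
√(j(s(-7)) + C(x(-1, -1))) = √((1/36 - 4) - 24) = √(-143/36 - 24) = √(-1007/36) = I*√1007/6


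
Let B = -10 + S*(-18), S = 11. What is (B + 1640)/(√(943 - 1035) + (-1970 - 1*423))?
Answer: -3426776/5726541 - 2864*I*√23/5726541 ≈ -0.5984 - 0.0023985*I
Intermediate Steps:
B = -208 (B = -10 + 11*(-18) = -10 - 198 = -208)
(B + 1640)/(√(943 - 1035) + (-1970 - 1*423)) = (-208 + 1640)/(√(943 - 1035) + (-1970 - 1*423)) = 1432/(√(-92) + (-1970 - 423)) = 1432/(2*I*√23 - 2393) = 1432/(-2393 + 2*I*√23)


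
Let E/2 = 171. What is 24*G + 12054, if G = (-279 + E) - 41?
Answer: 12582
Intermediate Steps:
E = 342 (E = 2*171 = 342)
G = 22 (G = (-279 + 342) - 41 = 63 - 41 = 22)
24*G + 12054 = 24*22 + 12054 = 528 + 12054 = 12582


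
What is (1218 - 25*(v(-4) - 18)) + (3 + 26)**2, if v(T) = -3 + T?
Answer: 2684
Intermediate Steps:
(1218 - 25*(v(-4) - 18)) + (3 + 26)**2 = (1218 - 25*((-3 - 4) - 18)) + (3 + 26)**2 = (1218 - 25*(-7 - 18)) + 29**2 = (1218 - 25*(-25)) + 841 = (1218 + 625) + 841 = 1843 + 841 = 2684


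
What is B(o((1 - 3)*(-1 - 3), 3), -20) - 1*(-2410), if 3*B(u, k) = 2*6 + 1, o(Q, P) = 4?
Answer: 7243/3 ≈ 2414.3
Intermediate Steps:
B(u, k) = 13/3 (B(u, k) = (2*6 + 1)/3 = (12 + 1)/3 = (⅓)*13 = 13/3)
B(o((1 - 3)*(-1 - 3), 3), -20) - 1*(-2410) = 13/3 - 1*(-2410) = 13/3 + 2410 = 7243/3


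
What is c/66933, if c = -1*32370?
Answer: -10790/22311 ≈ -0.48362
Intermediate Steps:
c = -32370
c/66933 = -32370/66933 = -32370*1/66933 = -10790/22311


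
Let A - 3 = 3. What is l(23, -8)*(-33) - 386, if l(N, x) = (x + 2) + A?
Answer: -386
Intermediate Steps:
A = 6 (A = 3 + 3 = 6)
l(N, x) = 8 + x (l(N, x) = (x + 2) + 6 = (2 + x) + 6 = 8 + x)
l(23, -8)*(-33) - 386 = (8 - 8)*(-33) - 386 = 0*(-33) - 386 = 0 - 386 = -386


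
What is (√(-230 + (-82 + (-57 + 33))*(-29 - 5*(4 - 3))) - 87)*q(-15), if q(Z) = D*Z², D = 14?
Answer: -274050 + 3150*√3374 ≈ -91079.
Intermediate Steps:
q(Z) = 14*Z²
(√(-230 + (-82 + (-57 + 33))*(-29 - 5*(4 - 3))) - 87)*q(-15) = (√(-230 + (-82 + (-57 + 33))*(-29 - 5*(4 - 3))) - 87)*(14*(-15)²) = (√(-230 + (-82 - 24)*(-29 - 5*1)) - 87)*(14*225) = (√(-230 - 106*(-29 - 5)) - 87)*3150 = (√(-230 - 106*(-34)) - 87)*3150 = (√(-230 + 3604) - 87)*3150 = (√3374 - 87)*3150 = (-87 + √3374)*3150 = -274050 + 3150*√3374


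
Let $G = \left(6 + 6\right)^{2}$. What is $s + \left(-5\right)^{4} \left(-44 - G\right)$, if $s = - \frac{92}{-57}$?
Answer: $- \frac{6697408}{57} \approx -1.175 \cdot 10^{5}$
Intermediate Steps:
$s = \frac{92}{57}$ ($s = \left(-92\right) \left(- \frac{1}{57}\right) = \frac{92}{57} \approx 1.614$)
$G = 144$ ($G = 12^{2} = 144$)
$s + \left(-5\right)^{4} \left(-44 - G\right) = \frac{92}{57} + \left(-5\right)^{4} \left(-44 - 144\right) = \frac{92}{57} + 625 \left(-44 - 144\right) = \frac{92}{57} + 625 \left(-188\right) = \frac{92}{57} - 117500 = - \frac{6697408}{57}$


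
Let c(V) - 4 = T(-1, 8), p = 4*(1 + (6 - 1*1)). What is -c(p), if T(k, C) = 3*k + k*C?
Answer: 7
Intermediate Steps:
p = 24 (p = 4*(1 + (6 - 1)) = 4*(1 + 5) = 4*6 = 24)
T(k, C) = 3*k + C*k
c(V) = -7 (c(V) = 4 - (3 + 8) = 4 - 1*11 = 4 - 11 = -7)
-c(p) = -1*(-7) = 7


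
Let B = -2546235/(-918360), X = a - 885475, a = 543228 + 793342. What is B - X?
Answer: -9205890177/20408 ≈ -4.5109e+5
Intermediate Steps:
a = 1336570
X = 451095 (X = 1336570 - 885475 = 451095)
B = 56583/20408 (B = -2546235*(-1/918360) = 56583/20408 ≈ 2.7726)
B - X = 56583/20408 - 1*451095 = 56583/20408 - 451095 = -9205890177/20408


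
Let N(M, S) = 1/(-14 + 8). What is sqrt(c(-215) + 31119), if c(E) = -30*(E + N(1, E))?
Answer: sqrt(37574) ≈ 193.84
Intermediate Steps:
N(M, S) = -1/6 (N(M, S) = 1/(-6) = -1/6)
c(E) = 5 - 30*E (c(E) = -30*(E - 1/6) = -30*(-1/6 + E) = 5 - 30*E)
sqrt(c(-215) + 31119) = sqrt((5 - 30*(-215)) + 31119) = sqrt((5 + 6450) + 31119) = sqrt(6455 + 31119) = sqrt(37574)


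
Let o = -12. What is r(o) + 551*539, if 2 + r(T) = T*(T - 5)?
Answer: 297191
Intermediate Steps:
r(T) = -2 + T*(-5 + T) (r(T) = -2 + T*(T - 5) = -2 + T*(-5 + T))
r(o) + 551*539 = (-2 + (-12)² - 5*(-12)) + 551*539 = (-2 + 144 + 60) + 296989 = 202 + 296989 = 297191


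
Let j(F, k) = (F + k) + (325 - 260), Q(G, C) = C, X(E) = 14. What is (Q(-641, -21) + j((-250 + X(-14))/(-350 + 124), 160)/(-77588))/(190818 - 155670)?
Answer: -26305981/44022588816 ≈ -0.00059756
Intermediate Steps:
j(F, k) = 65 + F + k (j(F, k) = (F + k) + 65 = 65 + F + k)
(Q(-641, -21) + j((-250 + X(-14))/(-350 + 124), 160)/(-77588))/(190818 - 155670) = (-21 + (65 + (-250 + 14)/(-350 + 124) + 160)/(-77588))/(190818 - 155670) = (-21 + (65 - 236/(-226) + 160)*(-1/77588))/35148 = (-21 + (65 - 236*(-1/226) + 160)*(-1/77588))*(1/35148) = (-21 + (65 + 118/113 + 160)*(-1/77588))*(1/35148) = (-21 + (25543/113)*(-1/77588))*(1/35148) = (-21 - 3649/1252492)*(1/35148) = -26305981/1252492*1/35148 = -26305981/44022588816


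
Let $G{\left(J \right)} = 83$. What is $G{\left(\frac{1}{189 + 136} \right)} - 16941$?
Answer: $-16858$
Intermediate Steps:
$G{\left(\frac{1}{189 + 136} \right)} - 16941 = 83 - 16941 = -16858$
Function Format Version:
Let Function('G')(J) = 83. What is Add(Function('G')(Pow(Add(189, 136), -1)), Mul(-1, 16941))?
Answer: -16858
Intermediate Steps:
Add(Function('G')(Pow(Add(189, 136), -1)), Mul(-1, 16941)) = Add(83, Mul(-1, 16941)) = Add(83, -16941) = -16858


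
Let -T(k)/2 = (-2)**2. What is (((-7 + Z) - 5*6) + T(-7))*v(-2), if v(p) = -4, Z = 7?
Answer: 152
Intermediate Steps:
T(k) = -8 (T(k) = -2*(-2)**2 = -2*4 = -8)
(((-7 + Z) - 5*6) + T(-7))*v(-2) = (((-7 + 7) - 5*6) - 8)*(-4) = ((0 - 30) - 8)*(-4) = (-30 - 8)*(-4) = -38*(-4) = 152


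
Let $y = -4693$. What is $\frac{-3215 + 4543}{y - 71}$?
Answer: $- \frac{332}{1191} \approx -0.27876$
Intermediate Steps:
$\frac{-3215 + 4543}{y - 71} = \frac{-3215 + 4543}{-4693 - 71} = \frac{1328}{-4764} = 1328 \left(- \frac{1}{4764}\right) = - \frac{332}{1191}$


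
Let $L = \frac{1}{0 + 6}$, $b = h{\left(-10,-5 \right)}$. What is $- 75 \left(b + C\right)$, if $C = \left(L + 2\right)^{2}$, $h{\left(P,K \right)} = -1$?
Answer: $- \frac{3325}{12} \approx -277.08$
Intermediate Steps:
$b = -1$
$L = \frac{1}{6} \approx 0.16667$
$C = \frac{169}{36}$ ($C = \left(\frac{1}{6} + 2\right)^{2} = \left(\frac{13}{6}\right)^{2} = \frac{169}{36} \approx 4.6944$)
$- 75 \left(b + C\right) = - 75 \left(-1 + \frac{169}{36}\right) = \left(-75\right) \frac{133}{36} = - \frac{3325}{12}$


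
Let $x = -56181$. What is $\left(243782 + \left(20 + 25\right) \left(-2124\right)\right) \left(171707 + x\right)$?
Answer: $17121184252$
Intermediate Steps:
$\left(243782 + \left(20 + 25\right) \left(-2124\right)\right) \left(171707 + x\right) = \left(243782 + \left(20 + 25\right) \left(-2124\right)\right) \left(171707 - 56181\right) = \left(243782 + 45 \left(-2124\right)\right) 115526 = \left(243782 - 95580\right) 115526 = 148202 \cdot 115526 = 17121184252$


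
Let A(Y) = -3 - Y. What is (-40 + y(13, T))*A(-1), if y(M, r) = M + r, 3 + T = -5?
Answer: 70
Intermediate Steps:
T = -8 (T = -3 - 5 = -8)
(-40 + y(13, T))*A(-1) = (-40 + (13 - 8))*(-3 - 1*(-1)) = (-40 + 5)*(-3 + 1) = -35*(-2) = 70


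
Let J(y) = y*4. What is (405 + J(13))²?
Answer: 208849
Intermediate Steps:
J(y) = 4*y
(405 + J(13))² = (405 + 4*13)² = (405 + 52)² = 457² = 208849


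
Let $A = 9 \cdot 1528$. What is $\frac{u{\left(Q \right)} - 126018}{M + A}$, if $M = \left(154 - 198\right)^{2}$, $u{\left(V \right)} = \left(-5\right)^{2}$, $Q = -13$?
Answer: $- \frac{125993}{15688} \approx -8.0312$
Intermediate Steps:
$u{\left(V \right)} = 25$
$M = 1936$ ($M = \left(-44\right)^{2} = 1936$)
$A = 13752$
$\frac{u{\left(Q \right)} - 126018}{M + A} = \frac{25 - 126018}{1936 + 13752} = - \frac{125993}{15688}$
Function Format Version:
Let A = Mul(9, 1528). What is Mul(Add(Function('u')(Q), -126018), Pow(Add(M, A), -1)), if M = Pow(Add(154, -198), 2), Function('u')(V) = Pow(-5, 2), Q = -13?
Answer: Rational(-125993, 15688) ≈ -8.0312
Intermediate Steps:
Function('u')(V) = 25
M = 1936 (M = Pow(-44, 2) = 1936)
A = 13752
Mul(Add(Function('u')(Q), -126018), Pow(Add(M, A), -1)) = Mul(Add(25, -126018), Pow(Add(1936, 13752), -1)) = Mul(-125993, Pow(15688, -1)) = Mul(-125993, Rational(1, 15688)) = Rational(-125993, 15688)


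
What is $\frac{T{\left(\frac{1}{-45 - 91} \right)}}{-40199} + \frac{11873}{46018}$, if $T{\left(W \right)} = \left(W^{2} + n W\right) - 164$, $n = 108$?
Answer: $\frac{4484042804575}{17107667878336} \approx 0.26211$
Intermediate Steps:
$T{\left(W \right)} = -164 + W^{2} + 108 W$ ($T{\left(W \right)} = \left(W^{2} + 108 W\right) - 164 = -164 + W^{2} + 108 W$)
$\frac{T{\left(\frac{1}{-45 - 91} \right)}}{-40199} + \frac{11873}{46018} = \frac{-164 + \left(\frac{1}{-45 - 91}\right)^{2} + \frac{108}{-45 - 91}}{-40199} + \frac{11873}{46018} = \left(-164 + \left(\frac{1}{-136}\right)^{2} + \frac{108}{-136}\right) \left(- \frac{1}{40199}\right) + 11873 \cdot \frac{1}{46018} = \left(-164 + \left(- \frac{1}{136}\right)^{2} + 108 \left(- \frac{1}{136}\right)\right) \left(- \frac{1}{40199}\right) + \frac{11873}{46018} = \left(-164 + \frac{1}{18496} - \frac{27}{34}\right) \left(- \frac{1}{40199}\right) + \frac{11873}{46018} = \left(- \frac{3048031}{18496}\right) \left(- \frac{1}{40199}\right) + \frac{11873}{46018} = \frac{3048031}{743520704} + \frac{11873}{46018} = \frac{4484042804575}{17107667878336}$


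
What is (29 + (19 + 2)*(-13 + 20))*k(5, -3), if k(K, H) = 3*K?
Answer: 2640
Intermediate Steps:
(29 + (19 + 2)*(-13 + 20))*k(5, -3) = (29 + (19 + 2)*(-13 + 20))*(3*5) = (29 + 21*7)*15 = (29 + 147)*15 = 176*15 = 2640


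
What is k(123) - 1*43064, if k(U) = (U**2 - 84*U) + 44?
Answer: -38223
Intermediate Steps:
k(U) = 44 + U**2 - 84*U
k(123) - 1*43064 = (44 + 123**2 - 84*123) - 1*43064 = (44 + 15129 - 10332) - 43064 = 4841 - 43064 = -38223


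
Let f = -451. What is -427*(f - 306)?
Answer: 323239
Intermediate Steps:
-427*(f - 306) = -427*(-451 - 306) = -427*(-757) = 323239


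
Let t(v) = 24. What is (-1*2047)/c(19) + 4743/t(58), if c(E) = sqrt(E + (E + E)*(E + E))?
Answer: 1581/8 - 2047*sqrt(1463)/1463 ≈ 144.11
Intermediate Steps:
c(E) = sqrt(E + 4*E**2) (c(E) = sqrt(E + (2*E)*(2*E)) = sqrt(E + 4*E**2))
(-1*2047)/c(19) + 4743/t(58) = (-1*2047)/(sqrt(19*(1 + 4*19))) + 4743/24 = -2047*sqrt(19)/(19*sqrt(1 + 76)) + 4743*(1/24) = -2047*sqrt(1463)/1463 + 1581/8 = 1581/8 - 2047*sqrt(1463)/1463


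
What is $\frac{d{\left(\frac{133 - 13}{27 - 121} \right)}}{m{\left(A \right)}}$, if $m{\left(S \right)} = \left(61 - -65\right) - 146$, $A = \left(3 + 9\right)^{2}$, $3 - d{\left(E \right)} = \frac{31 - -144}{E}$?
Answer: $- \frac{1681}{240} \approx -7.0042$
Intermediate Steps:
$d{\left(E \right)} = 3 - \frac{175}{E}$ ($d{\left(E \right)} = 3 - \frac{31 - -144}{E} = 3 - \frac{31 + 144}{E} = 3 - \frac{175}{E}$)
$A = 144$ ($A = 12^{2} = 144$)
$m{\left(S \right)} = -20$ ($m{\left(S \right)} = \left(61 + 65\right) - 146 = 126 - 146 = -20$)
$\frac{d{\left(\frac{133 - 13}{27 - 121} \right)}}{m{\left(A \right)}} = \frac{3 - \frac{175}{\left(133 - 13\right) \frac{1}{27 - 121}}}{-20} = \left(3 - \frac{175}{120 \frac{1}{-94}}\right) \left(- \frac{1}{20}\right) = \left(3 - \frac{175}{120 \left(- \frac{1}{94}\right)}\right) \left(- \frac{1}{20}\right) = \left(3 - \frac{175}{- \frac{60}{47}}\right) \left(- \frac{1}{20}\right) = \left(3 - - \frac{1645}{12}\right) \left(- \frac{1}{20}\right) = \left(3 + \frac{1645}{12}\right) \left(- \frac{1}{20}\right) = \frac{1681}{12} \left(- \frac{1}{20}\right) = - \frac{1681}{240}$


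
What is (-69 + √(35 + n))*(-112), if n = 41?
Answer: 7728 - 224*√19 ≈ 6751.6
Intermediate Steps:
(-69 + √(35 + n))*(-112) = (-69 + √(35 + 41))*(-112) = (-69 + √76)*(-112) = (-69 + 2*√19)*(-112) = 7728 - 224*√19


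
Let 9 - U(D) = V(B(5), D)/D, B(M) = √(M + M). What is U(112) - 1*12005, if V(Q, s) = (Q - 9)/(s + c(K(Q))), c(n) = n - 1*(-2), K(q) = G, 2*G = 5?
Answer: -156523799/13048 - √10/13048 ≈ -11996.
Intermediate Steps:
G = 5/2 (G = (½)*5 = 5/2 ≈ 2.5000)
K(q) = 5/2
B(M) = √2*√M (B(M) = √(2*M) = √2*√M)
c(n) = 2 + n (c(n) = n + 2 = 2 + n)
V(Q, s) = (-9 + Q)/(9/2 + s) (V(Q, s) = (Q - 9)/(s + (2 + 5/2)) = (-9 + Q)/(s + 9/2) = (-9 + Q)/(9/2 + s))
U(D) = 9 - 2*(-9 + √10)/(D*(9 + 2*D)) (U(D) = 9 - 2*(-9 + √2*√5)/(9 + 2*D)/D = 9 - 2*(-9 + √10)/(9 + 2*D)/D = 9 - 2*(-9 + √10)/(D*(9 + 2*D)))
U(112) - 1*12005 = (18 - 2*√10 + 9*112*(9 + 2*112))/(112*(9 + 2*112)) - 1*12005 = (18 - 2*√10 + 9*112*(9 + 224))/(112*(9 + 224)) - 12005 = (1/112)*(18 - 2*√10 + 9*112*233)/233 - 12005 = (1/112)*(1/233)*(18 - 2*√10 + 234864) - 12005 = (1/112)*(1/233)*(234882 - 2*√10) - 12005 = (117441/13048 - √10/13048) - 12005 = -156523799/13048 - √10/13048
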